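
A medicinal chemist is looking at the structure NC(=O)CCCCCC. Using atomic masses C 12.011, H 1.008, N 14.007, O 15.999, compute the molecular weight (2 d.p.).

First, the molecular formula is C7H15NO (counting implicit H from valence).
  C: 7 × 12.011 = 84.077
  H: 15 × 1.008 = 15.120
  N: 1 × 14.007 = 14.007
  O: 1 × 15.999 = 15.999
Sum: 7×12.011 + 15×1.008 + 1×14.007 + 1×15.999 = 129.203 → 129.20 g/mol.

129.20 g/mol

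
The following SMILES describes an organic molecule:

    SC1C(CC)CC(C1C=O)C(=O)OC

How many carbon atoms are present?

10

Count every carbon token in the SMILES (each C, including those in ring-closure positions and inside branches).
Carbon count: 10.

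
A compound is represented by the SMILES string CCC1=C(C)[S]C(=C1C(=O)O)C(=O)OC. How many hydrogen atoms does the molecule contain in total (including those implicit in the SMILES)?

Walk through each heavy atom and fill implicit hydrogens from standard valence (C 4, N 3, O 2, S 2, halogen 1):
  atom 1: C, bond orders sum to 1 (valence 4) → 3 H
  atom 2: C, bond orders sum to 2 (valence 4) → 2 H
  atom 3: C, bond orders sum to 4 (valence 4) → 0 H
  atom 4: C, bond orders sum to 4 (valence 4) → 0 H
  atom 5: C, bond orders sum to 1 (valence 4) → 3 H
  atom 6: S with explicit H count 0
  atom 7: C, bond orders sum to 4 (valence 4) → 0 H
  atom 8: C, bond orders sum to 4 (valence 4) → 0 H
  atom 9: C, bond orders sum to 4 (valence 4) → 0 H
  atom 10: O, bond orders sum to 2 (valence 2) → 0 H
  atom 11: O, bond orders sum to 1 (valence 2) → 1 H
  atom 12: C, bond orders sum to 4 (valence 4) → 0 H
  atom 13: O, bond orders sum to 2 (valence 2) → 0 H
  atom 14: O, bond orders sum to 2 (valence 2) → 0 H
  atom 15: C, bond orders sum to 1 (valence 4) → 3 H
Total hydrogens: 12.

12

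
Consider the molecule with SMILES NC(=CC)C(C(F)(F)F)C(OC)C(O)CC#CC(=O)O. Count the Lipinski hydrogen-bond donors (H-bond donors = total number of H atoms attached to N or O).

Donors: find every N or O and count the H atoms it carries.
  atom 1 (N): bond orders sum to 1 → 2 H
  atom 11 (O): bond orders sum to 2 → 0 H
  atom 14 (O): bond orders sum to 1 → 1 H
  atom 19 (O): bond orders sum to 2 → 0 H
  atom 20 (O): bond orders sum to 1 → 1 H
Lipinski HBD = 4.

4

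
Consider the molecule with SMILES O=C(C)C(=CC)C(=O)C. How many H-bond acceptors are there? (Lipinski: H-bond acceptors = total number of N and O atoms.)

2

N atoms: 0; O atoms: 2.
Lipinski HBA = 0 + 2 = 2.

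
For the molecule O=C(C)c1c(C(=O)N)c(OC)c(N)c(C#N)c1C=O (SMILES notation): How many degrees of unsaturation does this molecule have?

9

Molecular formula: C12H11N3O4.
DoU = (2C + 2 + N − H − X) / 2, where X is the halogen count and O/S are ignored.
    = (2·12 + 2 + 3 − 11 − 0) / 2 = 18 / 2 = 9.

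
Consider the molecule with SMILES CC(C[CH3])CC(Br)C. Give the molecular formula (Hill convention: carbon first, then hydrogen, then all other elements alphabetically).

Walk through each heavy atom and fill implicit hydrogens from standard valence (C 4, N 3, O 2, S 2, halogen 1):
  atom 1: C, bond orders sum to 1 (valence 4) → 3 H
  atom 2: C, bond orders sum to 3 (valence 4) → 1 H
  atom 3: C, bond orders sum to 2 (valence 4) → 2 H
  atom 4: C with explicit H count 3
  atom 5: C, bond orders sum to 2 (valence 4) → 2 H
  atom 6: C, bond orders sum to 3 (valence 4) → 1 H
  atom 7: Br (halogen, monovalent) → 0 H
  atom 8: C, bond orders sum to 1 (valence 4) → 3 H
Totals → C:7, H:15, Br:1.

C7H15Br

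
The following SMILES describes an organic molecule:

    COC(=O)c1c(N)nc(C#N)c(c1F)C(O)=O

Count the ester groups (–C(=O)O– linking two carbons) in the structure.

1

The ester motif appears at heavy-atom position 3 in the SMILES.
Other groups present: 1 carboxylic acid, 1 nitrile, 1 primary amine.
Ester count: 1.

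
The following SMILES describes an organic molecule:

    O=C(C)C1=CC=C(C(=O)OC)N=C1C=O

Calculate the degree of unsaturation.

Molecular formula: C10H9NO4.
DoU = (2C + 2 + N − H − X) / 2, where X is the halogen count and O/S are ignored.
    = (2·10 + 2 + 1 − 9 − 0) / 2 = 14 / 2 = 7.

7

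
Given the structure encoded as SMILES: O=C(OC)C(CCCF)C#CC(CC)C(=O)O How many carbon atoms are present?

12

Count every carbon token in the SMILES (each C, including those in ring-closure positions and inside branches).
Carbon count: 12.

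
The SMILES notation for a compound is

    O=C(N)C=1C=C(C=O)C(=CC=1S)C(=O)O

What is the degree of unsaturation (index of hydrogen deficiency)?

Degree of unsaturation = (number of rings) + (number of π bonds).
Ring closures in the SMILES: 1.
π bonds: 6 double bonds (each 1 DoU) → 6 DoU from unsaturation.
Total DoU = 1 + 6 = 7.

7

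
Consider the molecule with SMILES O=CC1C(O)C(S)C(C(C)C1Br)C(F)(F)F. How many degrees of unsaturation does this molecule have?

Molecular formula: C9H12BrF3O2S.
DoU = (2C + 2 + N − H − X) / 2, where X is the halogen count and O/S are ignored.
    = (2·9 + 2 + 0 − 12 − 4) / 2 = 4 / 2 = 2.

2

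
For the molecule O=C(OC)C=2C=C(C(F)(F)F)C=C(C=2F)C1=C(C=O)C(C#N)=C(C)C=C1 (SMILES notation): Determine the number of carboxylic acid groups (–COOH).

0

Scan the SMILES for the carboxylic acid motif — none present.
Groups that are present: 1 aldehyde, 1 ester, 1 nitrile.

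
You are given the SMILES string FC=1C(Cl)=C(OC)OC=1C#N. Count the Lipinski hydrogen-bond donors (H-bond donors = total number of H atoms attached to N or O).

0

Donors: find every N or O and count the H atoms it carries.
  atom 6 (O): bond orders sum to 2 → 0 H
  atom 8 (O): bond orders sum to 2 → 0 H
  atom 11 (N): bond orders sum to 3 → 0 H
Lipinski HBD = 0.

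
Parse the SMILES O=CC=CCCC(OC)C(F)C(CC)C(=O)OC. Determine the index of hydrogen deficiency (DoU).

3

Molecular formula: C13H21FO4.
DoU = (2C + 2 + N − H − X) / 2, where X is the halogen count and O/S are ignored.
    = (2·13 + 2 + 0 − 21 − 1) / 2 = 6 / 2 = 3.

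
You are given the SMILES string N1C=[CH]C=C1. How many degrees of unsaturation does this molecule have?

Degree of unsaturation = (number of rings) + (number of π bonds).
Ring closures in the SMILES: 1.
π bonds: 2 double bonds (each 1 DoU) → 2 DoU from unsaturation.
Total DoU = 1 + 2 = 3.

3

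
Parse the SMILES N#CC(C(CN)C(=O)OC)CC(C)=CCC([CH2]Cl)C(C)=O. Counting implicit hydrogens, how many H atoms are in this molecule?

Walk through each heavy atom and fill implicit hydrogens from standard valence (C 4, N 3, O 2, S 2, halogen 1):
  atom 1: N, bond orders sum to 3 (valence 3) → 0 H
  atom 2: C, bond orders sum to 4 (valence 4) → 0 H
  atom 3: C, bond orders sum to 3 (valence 4) → 1 H
  atom 4: C, bond orders sum to 3 (valence 4) → 1 H
  atom 5: C, bond orders sum to 2 (valence 4) → 2 H
  atom 6: N, bond orders sum to 1 (valence 3) → 2 H
  atom 7: C, bond orders sum to 4 (valence 4) → 0 H
  atom 8: O, bond orders sum to 2 (valence 2) → 0 H
  atom 9: O, bond orders sum to 2 (valence 2) → 0 H
  atom 10: C, bond orders sum to 1 (valence 4) → 3 H
  atom 11: C, bond orders sum to 2 (valence 4) → 2 H
  atom 12: C, bond orders sum to 4 (valence 4) → 0 H
  atom 13: C, bond orders sum to 1 (valence 4) → 3 H
  atom 14: C, bond orders sum to 3 (valence 4) → 1 H
  atom 15: C, bond orders sum to 2 (valence 4) → 2 H
  atom 16: C, bond orders sum to 3 (valence 4) → 1 H
  atom 17: C with explicit H count 2
  atom 18: Cl (halogen, monovalent) → 0 H
  atom 19: C, bond orders sum to 4 (valence 4) → 0 H
  atom 20: C, bond orders sum to 1 (valence 4) → 3 H
  atom 21: O, bond orders sum to 2 (valence 2) → 0 H
Total hydrogens: 23.

23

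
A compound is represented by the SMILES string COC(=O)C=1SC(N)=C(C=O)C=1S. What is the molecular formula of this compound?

Walk through each heavy atom and fill implicit hydrogens from standard valence (C 4, N 3, O 2, S 2, halogen 1):
  atom 1: C, bond orders sum to 1 (valence 4) → 3 H
  atom 2: O, bond orders sum to 2 (valence 2) → 0 H
  atom 3: C, bond orders sum to 4 (valence 4) → 0 H
  atom 4: O, bond orders sum to 2 (valence 2) → 0 H
  atom 5: C, bond orders sum to 4 (valence 4) → 0 H
  atom 6: S, bond orders sum to 2 (valence 2) → 0 H
  atom 7: C, bond orders sum to 4 (valence 4) → 0 H
  atom 8: N, bond orders sum to 1 (valence 3) → 2 H
  atom 9: C, bond orders sum to 4 (valence 4) → 0 H
  atom 10: C, bond orders sum to 3 (valence 4) → 1 H
  atom 11: O, bond orders sum to 2 (valence 2) → 0 H
  atom 12: C, bond orders sum to 4 (valence 4) → 0 H
  atom 13: S, bond orders sum to 1 (valence 2) → 1 H
Totals → C:7, H:7, N:1, O:3, S:2.

C7H7NO3S2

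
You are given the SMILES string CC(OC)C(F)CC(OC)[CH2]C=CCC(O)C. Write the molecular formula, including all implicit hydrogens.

C13H25FO3

Walk through each heavy atom and fill implicit hydrogens from standard valence (C 4, N 3, O 2, S 2, halogen 1):
  atom 1: C, bond orders sum to 1 (valence 4) → 3 H
  atom 2: C, bond orders sum to 3 (valence 4) → 1 H
  atom 3: O, bond orders sum to 2 (valence 2) → 0 H
  atom 4: C, bond orders sum to 1 (valence 4) → 3 H
  atom 5: C, bond orders sum to 3 (valence 4) → 1 H
  atom 6: F (halogen, monovalent) → 0 H
  atom 7: C, bond orders sum to 2 (valence 4) → 2 H
  atom 8: C, bond orders sum to 3 (valence 4) → 1 H
  atom 9: O, bond orders sum to 2 (valence 2) → 0 H
  atom 10: C, bond orders sum to 1 (valence 4) → 3 H
  atom 11: C with explicit H count 2
  atom 12: C, bond orders sum to 3 (valence 4) → 1 H
  atom 13: C, bond orders sum to 3 (valence 4) → 1 H
  atom 14: C, bond orders sum to 2 (valence 4) → 2 H
  atom 15: C, bond orders sum to 3 (valence 4) → 1 H
  atom 16: O, bond orders sum to 1 (valence 2) → 1 H
  atom 17: C, bond orders sum to 1 (valence 4) → 3 H
Totals → C:13, H:25, F:1, O:3.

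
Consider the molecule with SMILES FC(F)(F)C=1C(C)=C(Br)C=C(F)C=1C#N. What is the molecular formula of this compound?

Walk through each heavy atom and fill implicit hydrogens from standard valence (C 4, N 3, O 2, S 2, halogen 1):
  atom 1: F (halogen, monovalent) → 0 H
  atom 2: C, bond orders sum to 4 (valence 4) → 0 H
  atom 3: F (halogen, monovalent) → 0 H
  atom 4: F (halogen, monovalent) → 0 H
  atom 5: C, bond orders sum to 4 (valence 4) → 0 H
  atom 6: C, bond orders sum to 4 (valence 4) → 0 H
  atom 7: C, bond orders sum to 1 (valence 4) → 3 H
  atom 8: C, bond orders sum to 4 (valence 4) → 0 H
  atom 9: Br (halogen, monovalent) → 0 H
  atom 10: C, bond orders sum to 3 (valence 4) → 1 H
  atom 11: C, bond orders sum to 4 (valence 4) → 0 H
  atom 12: F (halogen, monovalent) → 0 H
  atom 13: C, bond orders sum to 4 (valence 4) → 0 H
  atom 14: C, bond orders sum to 4 (valence 4) → 0 H
  atom 15: N, bond orders sum to 3 (valence 3) → 0 H
Totals → C:9, H:4, Br:1, F:4, N:1.

C9H4BrF4N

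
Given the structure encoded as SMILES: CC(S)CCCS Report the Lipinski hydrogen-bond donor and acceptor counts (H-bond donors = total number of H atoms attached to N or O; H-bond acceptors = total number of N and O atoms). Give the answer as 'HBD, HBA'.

0, 0

Donors: find every N or O and count the H atoms it carries.
  (no N or O atoms present)
Lipinski HBD = 0.
Acceptors: N atoms = 0, O atoms = 0 → HBA = 0.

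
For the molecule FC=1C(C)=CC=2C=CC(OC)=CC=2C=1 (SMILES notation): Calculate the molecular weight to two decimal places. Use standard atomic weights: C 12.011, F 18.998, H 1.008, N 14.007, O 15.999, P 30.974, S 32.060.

First, the molecular formula is C12H11FO (counting implicit H from valence).
  C: 12 × 12.011 = 144.132
  F: 1 × 18.998 = 18.998
  H: 11 × 1.008 = 11.088
  O: 1 × 15.999 = 15.999
Sum: 12×12.011 + 1×18.998 + 11×1.008 + 1×15.999 = 190.217 → 190.22 g/mol.

190.22 g/mol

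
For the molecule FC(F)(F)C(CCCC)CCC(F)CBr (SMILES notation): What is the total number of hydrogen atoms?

Walk through each heavy atom and fill implicit hydrogens from standard valence (C 4, N 3, O 2, S 2, halogen 1):
  atom 1: F (halogen, monovalent) → 0 H
  atom 2: C, bond orders sum to 4 (valence 4) → 0 H
  atom 3: F (halogen, monovalent) → 0 H
  atom 4: F (halogen, monovalent) → 0 H
  atom 5: C, bond orders sum to 3 (valence 4) → 1 H
  atom 6: C, bond orders sum to 2 (valence 4) → 2 H
  atom 7: C, bond orders sum to 2 (valence 4) → 2 H
  atom 8: C, bond orders sum to 2 (valence 4) → 2 H
  atom 9: C, bond orders sum to 1 (valence 4) → 3 H
  atom 10: C, bond orders sum to 2 (valence 4) → 2 H
  atom 11: C, bond orders sum to 2 (valence 4) → 2 H
  atom 12: C, bond orders sum to 3 (valence 4) → 1 H
  atom 13: F (halogen, monovalent) → 0 H
  atom 14: C, bond orders sum to 2 (valence 4) → 2 H
  atom 15: Br (halogen, monovalent) → 0 H
Total hydrogens: 17.

17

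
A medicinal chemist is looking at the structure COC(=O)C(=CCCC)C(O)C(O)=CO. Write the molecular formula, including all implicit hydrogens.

Walk through each heavy atom and fill implicit hydrogens from standard valence (C 4, N 3, O 2, S 2, halogen 1):
  atom 1: C, bond orders sum to 1 (valence 4) → 3 H
  atom 2: O, bond orders sum to 2 (valence 2) → 0 H
  atom 3: C, bond orders sum to 4 (valence 4) → 0 H
  atom 4: O, bond orders sum to 2 (valence 2) → 0 H
  atom 5: C, bond orders sum to 4 (valence 4) → 0 H
  atom 6: C, bond orders sum to 3 (valence 4) → 1 H
  atom 7: C, bond orders sum to 2 (valence 4) → 2 H
  atom 8: C, bond orders sum to 2 (valence 4) → 2 H
  atom 9: C, bond orders sum to 1 (valence 4) → 3 H
  atom 10: C, bond orders sum to 3 (valence 4) → 1 H
  atom 11: O, bond orders sum to 1 (valence 2) → 1 H
  atom 12: C, bond orders sum to 4 (valence 4) → 0 H
  atom 13: O, bond orders sum to 1 (valence 2) → 1 H
  atom 14: C, bond orders sum to 3 (valence 4) → 1 H
  atom 15: O, bond orders sum to 1 (valence 2) → 1 H
Totals → C:10, H:16, O:5.

C10H16O5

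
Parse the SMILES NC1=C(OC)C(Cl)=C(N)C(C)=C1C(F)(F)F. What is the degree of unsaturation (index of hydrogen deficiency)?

Degree of unsaturation = (number of rings) + (number of π bonds).
Ring closures in the SMILES: 1.
π bonds: 3 double bonds (each 1 DoU) → 3 DoU from unsaturation.
Total DoU = 1 + 3 = 4.

4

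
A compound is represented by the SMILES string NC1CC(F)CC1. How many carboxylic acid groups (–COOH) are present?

Scan the SMILES for the carboxylic acid motif — none present.
Groups that are present: 1 primary amine.

0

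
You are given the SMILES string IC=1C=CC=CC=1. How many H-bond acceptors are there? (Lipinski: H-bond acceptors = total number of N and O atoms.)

0

N atoms: 0; O atoms: 0.
Lipinski HBA = 0 + 0 = 0.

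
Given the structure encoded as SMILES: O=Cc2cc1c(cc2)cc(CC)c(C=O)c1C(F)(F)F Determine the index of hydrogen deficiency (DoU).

9

Molecular formula: C15H11F3O2.
DoU = (2C + 2 + N − H − X) / 2, where X is the halogen count and O/S are ignored.
    = (2·15 + 2 + 0 − 11 − 3) / 2 = 18 / 2 = 9.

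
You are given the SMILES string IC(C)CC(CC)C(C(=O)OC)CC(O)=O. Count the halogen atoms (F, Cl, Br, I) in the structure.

Halogen atoms appear at heavy-atom position 1 (1×I).
Other groups present: 1 carboxylic acid, 1 ester.
Halogen count: 1.

1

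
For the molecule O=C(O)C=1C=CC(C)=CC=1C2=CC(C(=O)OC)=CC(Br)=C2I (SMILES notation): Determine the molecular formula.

Walk through each heavy atom and fill implicit hydrogens from standard valence (C 4, N 3, O 2, S 2, halogen 1):
  atom 1: O, bond orders sum to 2 (valence 2) → 0 H
  atom 2: C, bond orders sum to 4 (valence 4) → 0 H
  atom 3: O, bond orders sum to 1 (valence 2) → 1 H
  atom 4: C, bond orders sum to 4 (valence 4) → 0 H
  atom 5: C, bond orders sum to 3 (valence 4) → 1 H
  atom 6: C, bond orders sum to 3 (valence 4) → 1 H
  atom 7: C, bond orders sum to 4 (valence 4) → 0 H
  atom 8: C, bond orders sum to 1 (valence 4) → 3 H
  atom 9: C, bond orders sum to 3 (valence 4) → 1 H
  atom 10: C, bond orders sum to 4 (valence 4) → 0 H
  atom 11: C, bond orders sum to 4 (valence 4) → 0 H
  atom 12: C, bond orders sum to 3 (valence 4) → 1 H
  atom 13: C, bond orders sum to 4 (valence 4) → 0 H
  atom 14: C, bond orders sum to 4 (valence 4) → 0 H
  atom 15: O, bond orders sum to 2 (valence 2) → 0 H
  atom 16: O, bond orders sum to 2 (valence 2) → 0 H
  atom 17: C, bond orders sum to 1 (valence 4) → 3 H
  atom 18: C, bond orders sum to 3 (valence 4) → 1 H
  atom 19: C, bond orders sum to 4 (valence 4) → 0 H
  atom 20: Br (halogen, monovalent) → 0 H
  atom 21: C, bond orders sum to 4 (valence 4) → 0 H
  atom 22: I (halogen, monovalent) → 0 H
Totals → C:16, H:12, Br:1, I:1, O:4.

C16H12BrIO4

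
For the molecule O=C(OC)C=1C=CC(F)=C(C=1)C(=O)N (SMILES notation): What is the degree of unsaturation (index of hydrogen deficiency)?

Degree of unsaturation = (number of rings) + (number of π bonds).
Ring closures in the SMILES: 1.
π bonds: 5 double bonds (each 1 DoU) → 5 DoU from unsaturation.
Total DoU = 1 + 5 = 6.

6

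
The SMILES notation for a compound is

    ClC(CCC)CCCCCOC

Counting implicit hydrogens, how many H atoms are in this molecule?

Walk through each heavy atom and fill implicit hydrogens from standard valence (C 4, N 3, O 2, S 2, halogen 1):
  atom 1: Cl (halogen, monovalent) → 0 H
  atom 2: C, bond orders sum to 3 (valence 4) → 1 H
  atom 3: C, bond orders sum to 2 (valence 4) → 2 H
  atom 4: C, bond orders sum to 2 (valence 4) → 2 H
  atom 5: C, bond orders sum to 1 (valence 4) → 3 H
  atom 6: C, bond orders sum to 2 (valence 4) → 2 H
  atom 7: C, bond orders sum to 2 (valence 4) → 2 H
  atom 8: C, bond orders sum to 2 (valence 4) → 2 H
  atom 9: C, bond orders sum to 2 (valence 4) → 2 H
  atom 10: C, bond orders sum to 2 (valence 4) → 2 H
  atom 11: O, bond orders sum to 2 (valence 2) → 0 H
  atom 12: C, bond orders sum to 1 (valence 4) → 3 H
Total hydrogens: 21.

21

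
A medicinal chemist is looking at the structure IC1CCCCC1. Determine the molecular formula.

C6H11I

Walk through each heavy atom and fill implicit hydrogens from standard valence (C 4, N 3, O 2, S 2, halogen 1):
  atom 1: I (halogen, monovalent) → 0 H
  atom 2: C, bond orders sum to 3 (valence 4) → 1 H
  atom 3: C, bond orders sum to 2 (valence 4) → 2 H
  atom 4: C, bond orders sum to 2 (valence 4) → 2 H
  atom 5: C, bond orders sum to 2 (valence 4) → 2 H
  atom 6: C, bond orders sum to 2 (valence 4) → 2 H
  atom 7: C, bond orders sum to 2 (valence 4) → 2 H
Totals → C:6, H:11, I:1.
In Hill order: C6H11I.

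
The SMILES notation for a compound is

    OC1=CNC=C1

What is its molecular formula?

C4H5NO

Walk through each heavy atom and fill implicit hydrogens from standard valence (C 4, N 3, O 2, S 2, halogen 1):
  atom 1: O, bond orders sum to 1 (valence 2) → 1 H
  atom 2: C, bond orders sum to 4 (valence 4) → 0 H
  atom 3: C, bond orders sum to 3 (valence 4) → 1 H
  atom 4: N, bond orders sum to 2 (valence 3) → 1 H
  atom 5: C, bond orders sum to 3 (valence 4) → 1 H
  atom 6: C, bond orders sum to 3 (valence 4) → 1 H
Totals → C:4, H:5, N:1, O:1.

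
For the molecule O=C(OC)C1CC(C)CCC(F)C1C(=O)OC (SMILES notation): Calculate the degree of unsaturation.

Degree of unsaturation = (number of rings) + (number of π bonds).
Ring closures in the SMILES: 1.
π bonds: 2 double bonds (each 1 DoU) → 2 DoU from unsaturation.
Total DoU = 1 + 2 = 3.

3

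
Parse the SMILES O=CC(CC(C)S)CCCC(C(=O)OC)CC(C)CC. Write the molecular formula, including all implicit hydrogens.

C16H30O3S

Walk through each heavy atom and fill implicit hydrogens from standard valence (C 4, N 3, O 2, S 2, halogen 1):
  atom 1: O, bond orders sum to 2 (valence 2) → 0 H
  atom 2: C, bond orders sum to 3 (valence 4) → 1 H
  atom 3: C, bond orders sum to 3 (valence 4) → 1 H
  atom 4: C, bond orders sum to 2 (valence 4) → 2 H
  atom 5: C, bond orders sum to 3 (valence 4) → 1 H
  atom 6: C, bond orders sum to 1 (valence 4) → 3 H
  atom 7: S, bond orders sum to 1 (valence 2) → 1 H
  atom 8: C, bond orders sum to 2 (valence 4) → 2 H
  atom 9: C, bond orders sum to 2 (valence 4) → 2 H
  atom 10: C, bond orders sum to 2 (valence 4) → 2 H
  atom 11: C, bond orders sum to 3 (valence 4) → 1 H
  atom 12: C, bond orders sum to 4 (valence 4) → 0 H
  atom 13: O, bond orders sum to 2 (valence 2) → 0 H
  atom 14: O, bond orders sum to 2 (valence 2) → 0 H
  atom 15: C, bond orders sum to 1 (valence 4) → 3 H
  atom 16: C, bond orders sum to 2 (valence 4) → 2 H
  atom 17: C, bond orders sum to 3 (valence 4) → 1 H
  atom 18: C, bond orders sum to 1 (valence 4) → 3 H
  atom 19: C, bond orders sum to 2 (valence 4) → 2 H
  atom 20: C, bond orders sum to 1 (valence 4) → 3 H
Totals → C:16, H:30, O:3, S:1.
In Hill order: C16H30O3S.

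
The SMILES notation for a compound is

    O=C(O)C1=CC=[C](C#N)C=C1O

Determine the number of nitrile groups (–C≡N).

1

The nitrile motif appears at heavy-atom position 8 in the SMILES.
Other groups present: 1 carboxylic acid, 1 hydroxyl.
Nitrile count: 1.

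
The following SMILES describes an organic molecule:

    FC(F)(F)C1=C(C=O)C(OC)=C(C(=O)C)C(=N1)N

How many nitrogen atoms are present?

2

Scan the SMILES for N atoms (remember two-letter symbols like Cl and Br are single atoms).
Nitrogen count: 2.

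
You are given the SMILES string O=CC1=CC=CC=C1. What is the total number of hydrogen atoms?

6

Walk through each heavy atom and fill implicit hydrogens from standard valence (C 4, N 3, O 2, S 2, halogen 1):
  atom 1: O, bond orders sum to 2 (valence 2) → 0 H
  atom 2: C, bond orders sum to 3 (valence 4) → 1 H
  atom 3: C, bond orders sum to 4 (valence 4) → 0 H
  atom 4: C, bond orders sum to 3 (valence 4) → 1 H
  atom 5: C, bond orders sum to 3 (valence 4) → 1 H
  atom 6: C, bond orders sum to 3 (valence 4) → 1 H
  atom 7: C, bond orders sum to 3 (valence 4) → 1 H
  atom 8: C, bond orders sum to 3 (valence 4) → 1 H
Total hydrogens: 6.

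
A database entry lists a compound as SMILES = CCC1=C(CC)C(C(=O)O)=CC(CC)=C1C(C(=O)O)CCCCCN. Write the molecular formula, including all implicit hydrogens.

Walk through each heavy atom and fill implicit hydrogens from standard valence (C 4, N 3, O 2, S 2, halogen 1):
  atom 1: C, bond orders sum to 1 (valence 4) → 3 H
  atom 2: C, bond orders sum to 2 (valence 4) → 2 H
  atom 3: C, bond orders sum to 4 (valence 4) → 0 H
  atom 4: C, bond orders sum to 4 (valence 4) → 0 H
  atom 5: C, bond orders sum to 2 (valence 4) → 2 H
  atom 6: C, bond orders sum to 1 (valence 4) → 3 H
  atom 7: C, bond orders sum to 4 (valence 4) → 0 H
  atom 8: C, bond orders sum to 4 (valence 4) → 0 H
  atom 9: O, bond orders sum to 2 (valence 2) → 0 H
  atom 10: O, bond orders sum to 1 (valence 2) → 1 H
  atom 11: C, bond orders sum to 3 (valence 4) → 1 H
  atom 12: C, bond orders sum to 4 (valence 4) → 0 H
  atom 13: C, bond orders sum to 2 (valence 4) → 2 H
  atom 14: C, bond orders sum to 1 (valence 4) → 3 H
  atom 15: C, bond orders sum to 4 (valence 4) → 0 H
  atom 16: C, bond orders sum to 3 (valence 4) → 1 H
  atom 17: C, bond orders sum to 4 (valence 4) → 0 H
  atom 18: O, bond orders sum to 2 (valence 2) → 0 H
  atom 19: O, bond orders sum to 1 (valence 2) → 1 H
  atom 20: C, bond orders sum to 2 (valence 4) → 2 H
  atom 21: C, bond orders sum to 2 (valence 4) → 2 H
  atom 22: C, bond orders sum to 2 (valence 4) → 2 H
  atom 23: C, bond orders sum to 2 (valence 4) → 2 H
  atom 24: C, bond orders sum to 2 (valence 4) → 2 H
  atom 25: N, bond orders sum to 1 (valence 3) → 2 H
Totals → C:20, H:31, N:1, O:4.

C20H31NO4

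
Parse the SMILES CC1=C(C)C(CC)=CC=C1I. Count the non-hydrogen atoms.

Every atom symbol written in the SMILES (organic subset) is one heavy atom; implicit H are not written.
Heavy atoms by element → C:10, I:1.
Total: 11.

11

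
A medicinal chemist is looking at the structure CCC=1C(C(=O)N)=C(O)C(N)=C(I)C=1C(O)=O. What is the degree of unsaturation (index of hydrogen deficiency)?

Degree of unsaturation = (number of rings) + (number of π bonds).
Ring closures in the SMILES: 1.
π bonds: 5 double bonds (each 1 DoU) → 5 DoU from unsaturation.
Total DoU = 1 + 5 = 6.

6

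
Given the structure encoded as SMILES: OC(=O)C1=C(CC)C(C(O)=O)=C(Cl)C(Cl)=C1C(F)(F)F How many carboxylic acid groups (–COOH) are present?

2

The carboxylic acid motif appears at heavy-atom positions 2, 9 in the SMILES.
Carboxylic acid count: 2.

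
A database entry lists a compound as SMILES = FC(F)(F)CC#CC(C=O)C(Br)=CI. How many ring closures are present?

0

In SMILES, each pair of matching ring-closure digits denotes one ring-closing bond; the number of such bonds equals the number of independent rings.
Ring-closure bonds here: 0.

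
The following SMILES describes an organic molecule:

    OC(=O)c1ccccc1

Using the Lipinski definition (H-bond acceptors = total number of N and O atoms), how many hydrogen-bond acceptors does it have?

N atoms: 0; O atoms: 2.
Lipinski HBA = 0 + 2 = 2.

2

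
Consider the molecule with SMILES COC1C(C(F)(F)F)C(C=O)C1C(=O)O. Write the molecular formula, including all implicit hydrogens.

C8H9F3O4

Walk through each heavy atom and fill implicit hydrogens from standard valence (C 4, N 3, O 2, S 2, halogen 1):
  atom 1: C, bond orders sum to 1 (valence 4) → 3 H
  atom 2: O, bond orders sum to 2 (valence 2) → 0 H
  atom 3: C, bond orders sum to 3 (valence 4) → 1 H
  atom 4: C, bond orders sum to 3 (valence 4) → 1 H
  atom 5: C, bond orders sum to 4 (valence 4) → 0 H
  atom 6: F (halogen, monovalent) → 0 H
  atom 7: F (halogen, monovalent) → 0 H
  atom 8: F (halogen, monovalent) → 0 H
  atom 9: C, bond orders sum to 3 (valence 4) → 1 H
  atom 10: C, bond orders sum to 3 (valence 4) → 1 H
  atom 11: O, bond orders sum to 2 (valence 2) → 0 H
  atom 12: C, bond orders sum to 3 (valence 4) → 1 H
  atom 13: C, bond orders sum to 4 (valence 4) → 0 H
  atom 14: O, bond orders sum to 2 (valence 2) → 0 H
  atom 15: O, bond orders sum to 1 (valence 2) → 1 H
Totals → C:8, H:9, F:3, O:4.
In Hill order: C8H9F3O4.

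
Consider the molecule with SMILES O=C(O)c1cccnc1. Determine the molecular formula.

C6H5NO2

Walk through each heavy atom and fill implicit hydrogens from standard valence (C 4, N 3, O 2, S 2, halogen 1); for lowercase aromatic atoms, an aromatic c carries 1 H when it has two neighbours and 0 H with three, and aromatic n carries 0 H:
  atom 1: O, bond orders sum to 2 (valence 2) → 0 H
  atom 2: C, bond orders sum to 4 (valence 4) → 0 H
  atom 3: O, bond orders sum to 1 (valence 2) → 1 H
  atom 4: aromatic c, 3 neighbours → 0 H
  atom 5: aromatic c, 2 neighbours → 1 H
  atom 6: aromatic c, 2 neighbours → 1 H
  atom 7: aromatic c, 2 neighbours → 1 H
  atom 8: aromatic n, 2 neighbours → 0 H
  atom 9: aromatic c, 2 neighbours → 1 H
Totals → C:6, H:5, N:1, O:2.
In Hill order: C6H5NO2.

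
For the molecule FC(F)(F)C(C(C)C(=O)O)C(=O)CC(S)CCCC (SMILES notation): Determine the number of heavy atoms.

Every atom symbol written in the SMILES (organic subset) is one heavy atom; implicit H are not written.
Heavy atoms by element → C:12, F:3, O:3, S:1.
Total: 19.

19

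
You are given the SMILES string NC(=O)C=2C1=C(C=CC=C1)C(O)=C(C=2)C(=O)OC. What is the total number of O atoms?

4

Scan the SMILES for O atoms (remember two-letter symbols like Cl and Br are single atoms).
Oxygen count: 4.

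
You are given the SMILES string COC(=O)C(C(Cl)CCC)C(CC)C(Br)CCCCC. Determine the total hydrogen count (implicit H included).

30

Walk through each heavy atom and fill implicit hydrogens from standard valence (C 4, N 3, O 2, S 2, halogen 1):
  atom 1: C, bond orders sum to 1 (valence 4) → 3 H
  atom 2: O, bond orders sum to 2 (valence 2) → 0 H
  atom 3: C, bond orders sum to 4 (valence 4) → 0 H
  atom 4: O, bond orders sum to 2 (valence 2) → 0 H
  atom 5: C, bond orders sum to 3 (valence 4) → 1 H
  atom 6: C, bond orders sum to 3 (valence 4) → 1 H
  atom 7: Cl (halogen, monovalent) → 0 H
  atom 8: C, bond orders sum to 2 (valence 4) → 2 H
  atom 9: C, bond orders sum to 2 (valence 4) → 2 H
  atom 10: C, bond orders sum to 1 (valence 4) → 3 H
  atom 11: C, bond orders sum to 3 (valence 4) → 1 H
  atom 12: C, bond orders sum to 2 (valence 4) → 2 H
  atom 13: C, bond orders sum to 1 (valence 4) → 3 H
  atom 14: C, bond orders sum to 3 (valence 4) → 1 H
  atom 15: Br (halogen, monovalent) → 0 H
  atom 16: C, bond orders sum to 2 (valence 4) → 2 H
  atom 17: C, bond orders sum to 2 (valence 4) → 2 H
  atom 18: C, bond orders sum to 2 (valence 4) → 2 H
  atom 19: C, bond orders sum to 2 (valence 4) → 2 H
  atom 20: C, bond orders sum to 1 (valence 4) → 3 H
Total hydrogens: 30.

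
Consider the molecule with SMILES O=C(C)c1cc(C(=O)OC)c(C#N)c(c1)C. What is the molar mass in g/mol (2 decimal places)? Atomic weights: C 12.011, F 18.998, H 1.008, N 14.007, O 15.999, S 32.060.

217.22 g/mol

First, the molecular formula is C12H11NO3 (counting implicit H from valence).
  C: 12 × 12.011 = 144.132
  H: 11 × 1.008 = 11.088
  N: 1 × 14.007 = 14.007
  O: 3 × 15.999 = 47.997
Sum: 12×12.011 + 11×1.008 + 1×14.007 + 3×15.999 = 217.224 → 217.22 g/mol.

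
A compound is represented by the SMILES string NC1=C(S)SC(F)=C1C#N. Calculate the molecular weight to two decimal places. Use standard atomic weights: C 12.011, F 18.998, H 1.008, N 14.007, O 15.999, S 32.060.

First, the molecular formula is C5H3FN2S2 (counting implicit H from valence).
  C: 5 × 12.011 = 60.055
  F: 1 × 18.998 = 18.998
  H: 3 × 1.008 = 3.024
  N: 2 × 14.007 = 28.014
  S: 2 × 32.060 = 64.120
Sum: 5×12.011 + 1×18.998 + 3×1.008 + 2×14.007 + 2×32.060 = 174.211 → 174.21 g/mol.

174.21 g/mol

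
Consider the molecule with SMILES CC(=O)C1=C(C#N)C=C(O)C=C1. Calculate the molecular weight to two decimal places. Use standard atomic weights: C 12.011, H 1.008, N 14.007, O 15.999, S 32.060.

161.16 g/mol

First, the molecular formula is C9H7NO2 (counting implicit H from valence).
  C: 9 × 12.011 = 108.099
  H: 7 × 1.008 = 7.056
  N: 1 × 14.007 = 14.007
  O: 2 × 15.999 = 31.998
Sum: 9×12.011 + 7×1.008 + 1×14.007 + 2×15.999 = 161.160 → 161.16 g/mol.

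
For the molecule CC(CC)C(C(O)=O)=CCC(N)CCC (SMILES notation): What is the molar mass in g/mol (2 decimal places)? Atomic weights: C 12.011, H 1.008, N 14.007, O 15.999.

First, the molecular formula is C12H23NO2 (counting implicit H from valence).
  C: 12 × 12.011 = 144.132
  H: 23 × 1.008 = 23.184
  N: 1 × 14.007 = 14.007
  O: 2 × 15.999 = 31.998
Sum: 12×12.011 + 23×1.008 + 1×14.007 + 2×15.999 = 213.321 → 213.32 g/mol.

213.32 g/mol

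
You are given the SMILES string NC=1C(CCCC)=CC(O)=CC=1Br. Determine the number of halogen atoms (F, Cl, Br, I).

1

Halogen atoms appear at heavy-atom position 13 (1×Br).
Other groups present: 1 hydroxyl, 1 primary amine.
Halogen count: 1.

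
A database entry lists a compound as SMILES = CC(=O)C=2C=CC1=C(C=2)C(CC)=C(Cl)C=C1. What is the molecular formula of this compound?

C14H13ClO

Walk through each heavy atom and fill implicit hydrogens from standard valence (C 4, N 3, O 2, S 2, halogen 1):
  atom 1: C, bond orders sum to 1 (valence 4) → 3 H
  atom 2: C, bond orders sum to 4 (valence 4) → 0 H
  atom 3: O, bond orders sum to 2 (valence 2) → 0 H
  atom 4: C, bond orders sum to 4 (valence 4) → 0 H
  atom 5: C, bond orders sum to 3 (valence 4) → 1 H
  atom 6: C, bond orders sum to 3 (valence 4) → 1 H
  atom 7: C, bond orders sum to 4 (valence 4) → 0 H
  atom 8: C, bond orders sum to 4 (valence 4) → 0 H
  atom 9: C, bond orders sum to 3 (valence 4) → 1 H
  atom 10: C, bond orders sum to 4 (valence 4) → 0 H
  atom 11: C, bond orders sum to 2 (valence 4) → 2 H
  atom 12: C, bond orders sum to 1 (valence 4) → 3 H
  atom 13: C, bond orders sum to 4 (valence 4) → 0 H
  atom 14: Cl (halogen, monovalent) → 0 H
  atom 15: C, bond orders sum to 3 (valence 4) → 1 H
  atom 16: C, bond orders sum to 3 (valence 4) → 1 H
Totals → C:14, H:13, Cl:1, O:1.
In Hill order: C14H13ClO.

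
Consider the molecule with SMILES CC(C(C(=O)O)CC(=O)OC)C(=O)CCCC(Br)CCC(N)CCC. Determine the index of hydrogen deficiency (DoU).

3

Molecular formula: C18H32BrNO5.
DoU = (2C + 2 + N − H − X) / 2, where X is the halogen count and O/S are ignored.
    = (2·18 + 2 + 1 − 32 − 1) / 2 = 6 / 2 = 3.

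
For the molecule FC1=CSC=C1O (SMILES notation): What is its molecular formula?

C4H3FOS

Walk through each heavy atom and fill implicit hydrogens from standard valence (C 4, N 3, O 2, S 2, halogen 1):
  atom 1: F (halogen, monovalent) → 0 H
  atom 2: C, bond orders sum to 4 (valence 4) → 0 H
  atom 3: C, bond orders sum to 3 (valence 4) → 1 H
  atom 4: S, bond orders sum to 2 (valence 2) → 0 H
  atom 5: C, bond orders sum to 3 (valence 4) → 1 H
  atom 6: C, bond orders sum to 4 (valence 4) → 0 H
  atom 7: O, bond orders sum to 1 (valence 2) → 1 H
Totals → C:4, H:3, F:1, O:1, S:1.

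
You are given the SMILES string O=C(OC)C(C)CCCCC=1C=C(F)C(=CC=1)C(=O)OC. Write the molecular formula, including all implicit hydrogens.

C16H21FO4

Walk through each heavy atom and fill implicit hydrogens from standard valence (C 4, N 3, O 2, S 2, halogen 1):
  atom 1: O, bond orders sum to 2 (valence 2) → 0 H
  atom 2: C, bond orders sum to 4 (valence 4) → 0 H
  atom 3: O, bond orders sum to 2 (valence 2) → 0 H
  atom 4: C, bond orders sum to 1 (valence 4) → 3 H
  atom 5: C, bond orders sum to 3 (valence 4) → 1 H
  atom 6: C, bond orders sum to 1 (valence 4) → 3 H
  atom 7: C, bond orders sum to 2 (valence 4) → 2 H
  atom 8: C, bond orders sum to 2 (valence 4) → 2 H
  atom 9: C, bond orders sum to 2 (valence 4) → 2 H
  atom 10: C, bond orders sum to 2 (valence 4) → 2 H
  atom 11: C, bond orders sum to 4 (valence 4) → 0 H
  atom 12: C, bond orders sum to 3 (valence 4) → 1 H
  atom 13: C, bond orders sum to 4 (valence 4) → 0 H
  atom 14: F (halogen, monovalent) → 0 H
  atom 15: C, bond orders sum to 4 (valence 4) → 0 H
  atom 16: C, bond orders sum to 3 (valence 4) → 1 H
  atom 17: C, bond orders sum to 3 (valence 4) → 1 H
  atom 18: C, bond orders sum to 4 (valence 4) → 0 H
  atom 19: O, bond orders sum to 2 (valence 2) → 0 H
  atom 20: O, bond orders sum to 2 (valence 2) → 0 H
  atom 21: C, bond orders sum to 1 (valence 4) → 3 H
Totals → C:16, H:21, F:1, O:4.
In Hill order: C16H21FO4.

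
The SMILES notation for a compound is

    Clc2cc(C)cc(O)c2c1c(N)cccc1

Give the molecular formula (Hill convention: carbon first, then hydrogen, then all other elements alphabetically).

Walk through each heavy atom and fill implicit hydrogens from standard valence (C 4, N 3, O 2, S 2, halogen 1); for lowercase aromatic atoms, an aromatic c carries 1 H when it has two neighbours and 0 H with three, and aromatic n carries 0 H:
  atom 1: Cl (halogen, monovalent) → 0 H
  atom 2: aromatic c, 3 neighbours → 0 H
  atom 3: aromatic c, 2 neighbours → 1 H
  atom 4: aromatic c, 3 neighbours → 0 H
  atom 5: C, bond orders sum to 1 (valence 4) → 3 H
  atom 6: aromatic c, 2 neighbours → 1 H
  atom 7: aromatic c, 3 neighbours → 0 H
  atom 8: O, bond orders sum to 1 (valence 2) → 1 H
  atom 9: aromatic c, 3 neighbours → 0 H
  atom 10: aromatic c, 3 neighbours → 0 H
  atom 11: aromatic c, 3 neighbours → 0 H
  atom 12: N, bond orders sum to 1 (valence 3) → 2 H
  atom 13: aromatic c, 2 neighbours → 1 H
  atom 14: aromatic c, 2 neighbours → 1 H
  atom 15: aromatic c, 2 neighbours → 1 H
  atom 16: aromatic c, 2 neighbours → 1 H
Totals → C:13, H:12, Cl:1, N:1, O:1.

C13H12ClNO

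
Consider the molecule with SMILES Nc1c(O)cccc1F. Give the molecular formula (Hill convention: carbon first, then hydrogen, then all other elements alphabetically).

Walk through each heavy atom and fill implicit hydrogens from standard valence (C 4, N 3, O 2, S 2, halogen 1); for lowercase aromatic atoms, an aromatic c carries 1 H when it has two neighbours and 0 H with three, and aromatic n carries 0 H:
  atom 1: N, bond orders sum to 1 (valence 3) → 2 H
  atom 2: aromatic c, 3 neighbours → 0 H
  atom 3: aromatic c, 3 neighbours → 0 H
  atom 4: O, bond orders sum to 1 (valence 2) → 1 H
  atom 5: aromatic c, 2 neighbours → 1 H
  atom 6: aromatic c, 2 neighbours → 1 H
  atom 7: aromatic c, 2 neighbours → 1 H
  atom 8: aromatic c, 3 neighbours → 0 H
  atom 9: F (halogen, monovalent) → 0 H
Totals → C:6, H:6, F:1, N:1, O:1.

C6H6FNO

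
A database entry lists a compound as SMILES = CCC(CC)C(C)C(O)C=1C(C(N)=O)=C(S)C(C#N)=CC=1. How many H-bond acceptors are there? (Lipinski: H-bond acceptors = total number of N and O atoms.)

N atoms: 2; O atoms: 2.
Lipinski HBA = 2 + 2 = 4.

4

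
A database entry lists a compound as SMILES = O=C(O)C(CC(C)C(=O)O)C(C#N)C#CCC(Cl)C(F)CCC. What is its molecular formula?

C16H21ClFNO4

Walk through each heavy atom and fill implicit hydrogens from standard valence (C 4, N 3, O 2, S 2, halogen 1):
  atom 1: O, bond orders sum to 2 (valence 2) → 0 H
  atom 2: C, bond orders sum to 4 (valence 4) → 0 H
  atom 3: O, bond orders sum to 1 (valence 2) → 1 H
  atom 4: C, bond orders sum to 3 (valence 4) → 1 H
  atom 5: C, bond orders sum to 2 (valence 4) → 2 H
  atom 6: C, bond orders sum to 3 (valence 4) → 1 H
  atom 7: C, bond orders sum to 1 (valence 4) → 3 H
  atom 8: C, bond orders sum to 4 (valence 4) → 0 H
  atom 9: O, bond orders sum to 2 (valence 2) → 0 H
  atom 10: O, bond orders sum to 1 (valence 2) → 1 H
  atom 11: C, bond orders sum to 3 (valence 4) → 1 H
  atom 12: C, bond orders sum to 4 (valence 4) → 0 H
  atom 13: N, bond orders sum to 3 (valence 3) → 0 H
  atom 14: C, bond orders sum to 4 (valence 4) → 0 H
  atom 15: C, bond orders sum to 4 (valence 4) → 0 H
  atom 16: C, bond orders sum to 2 (valence 4) → 2 H
  atom 17: C, bond orders sum to 3 (valence 4) → 1 H
  atom 18: Cl (halogen, monovalent) → 0 H
  atom 19: C, bond orders sum to 3 (valence 4) → 1 H
  atom 20: F (halogen, monovalent) → 0 H
  atom 21: C, bond orders sum to 2 (valence 4) → 2 H
  atom 22: C, bond orders sum to 2 (valence 4) → 2 H
  atom 23: C, bond orders sum to 1 (valence 4) → 3 H
Totals → C:16, H:21, Cl:1, F:1, N:1, O:4.
In Hill order: C16H21ClFNO4.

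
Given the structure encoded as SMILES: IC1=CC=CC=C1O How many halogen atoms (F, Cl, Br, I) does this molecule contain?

Halogen atoms appear at heavy-atom position 1 (1×I).
Other groups present: 1 hydroxyl.
Halogen count: 1.

1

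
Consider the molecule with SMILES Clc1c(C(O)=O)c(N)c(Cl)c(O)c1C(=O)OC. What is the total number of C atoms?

Count every carbon token in the SMILES (each C, including those in ring-closure positions and inside branches).
Carbon count: 9.

9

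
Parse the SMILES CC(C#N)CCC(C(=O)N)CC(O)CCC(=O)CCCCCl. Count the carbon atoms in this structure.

16

Count every carbon token in the SMILES (each C, including those in ring-closure positions and inside branches).
Carbon count: 16.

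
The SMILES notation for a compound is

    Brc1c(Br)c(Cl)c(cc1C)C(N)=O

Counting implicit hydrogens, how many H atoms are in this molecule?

Walk through each heavy atom and fill implicit hydrogens from standard valence (C 4, N 3, O 2, S 2, halogen 1); for lowercase aromatic atoms, an aromatic c carries 1 H when it has two neighbours and 0 H with three, and aromatic n carries 0 H:
  atom 1: Br (halogen, monovalent) → 0 H
  atom 2: aromatic c, 3 neighbours → 0 H
  atom 3: aromatic c, 3 neighbours → 0 H
  atom 4: Br (halogen, monovalent) → 0 H
  atom 5: aromatic c, 3 neighbours → 0 H
  atom 6: Cl (halogen, monovalent) → 0 H
  atom 7: aromatic c, 3 neighbours → 0 H
  atom 8: aromatic c, 2 neighbours → 1 H
  atom 9: aromatic c, 3 neighbours → 0 H
  atom 10: C, bond orders sum to 1 (valence 4) → 3 H
  atom 11: C, bond orders sum to 4 (valence 4) → 0 H
  atom 12: N, bond orders sum to 1 (valence 3) → 2 H
  atom 13: O, bond orders sum to 2 (valence 2) → 0 H
Total hydrogens: 6.

6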